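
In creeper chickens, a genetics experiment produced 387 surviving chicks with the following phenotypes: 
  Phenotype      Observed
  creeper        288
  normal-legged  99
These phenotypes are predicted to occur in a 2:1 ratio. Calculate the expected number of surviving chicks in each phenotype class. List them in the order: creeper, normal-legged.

Expected counts for N = 387 under a 2:1 ratio (total parts = 3):
  creeper: 387 × 2/3 = 258
  normal-legged: 387 × 1/3 = 129

258, 129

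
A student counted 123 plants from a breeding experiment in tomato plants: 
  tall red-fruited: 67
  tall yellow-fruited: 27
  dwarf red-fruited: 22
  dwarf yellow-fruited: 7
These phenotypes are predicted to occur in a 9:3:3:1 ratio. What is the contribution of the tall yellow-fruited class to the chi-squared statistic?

0.672

Total ratio parts = 16. Expected numbers out of 123:
  tall red-fruited: 123 × 9/16 = 69.1875
  tall yellow-fruited: 123 × 3/16 = 23.0625
  dwarf red-fruited: 123 × 3/16 = 23.0625
  dwarf yellow-fruited: 123 × 1/16 = 7.6875
Contribution of tall yellow-fruited: (27 − 23.0625)² / 23.0625 = 0.6723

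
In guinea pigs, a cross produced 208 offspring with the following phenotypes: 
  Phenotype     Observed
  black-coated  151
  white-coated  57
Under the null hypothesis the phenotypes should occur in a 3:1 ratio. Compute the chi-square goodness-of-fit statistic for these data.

Under the 3:1 hypothesis (Σ ratio = 4, N = 208):
  black-coated: 208 × 3/4 = 156
  white-coated: 208 × 1/4 = 52
χ² = Σ (O − E)² / E
  black-coated: (151 − 156)² / 156 = 0.1603
  white-coated: (57 − 52)² / 52 = 0.4808
χ² = 0.1603 + 0.4808 = 0.6411 ≈ 0.641

0.641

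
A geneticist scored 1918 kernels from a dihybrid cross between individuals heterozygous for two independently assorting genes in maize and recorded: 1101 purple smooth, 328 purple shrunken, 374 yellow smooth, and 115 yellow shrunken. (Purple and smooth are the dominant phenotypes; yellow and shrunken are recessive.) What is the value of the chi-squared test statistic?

A dihybrid F₂ with independent assortment and complete dominance at both loci gives a 9:3:3:1 phenotypic ratio.
Expected counts for N = 1918 under a 9:3:3:1 ratio (total parts = 16):
  purple smooth: 1918 × 9/16 = 1078.875
  purple shrunken: 1918 × 3/16 = 359.625
  yellow smooth: 1918 × 3/16 = 359.625
  yellow shrunken: 1918 × 1/16 = 119.875
χ² = Σ (O − E)² / E
  purple smooth: (1101 − 1078.875)² / 1078.875 = 0.4537
  purple shrunken: (328 − 359.625)² / 359.625 = 2.7811
  yellow smooth: (374 − 359.625)² / 359.625 = 0.5746
  yellow shrunken: (115 − 119.875)² / 119.875 = 0.1983
χ² = 0.4537 + 2.7811 + 0.5746 + 0.1983 = 4.0077 ≈ 4.008

4.008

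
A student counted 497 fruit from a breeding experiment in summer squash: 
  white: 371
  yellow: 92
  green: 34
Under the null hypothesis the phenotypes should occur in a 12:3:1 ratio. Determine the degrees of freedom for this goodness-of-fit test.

2

A goodness-of-fit test with 3 phenotype classes has df = 3 − 1 = 2.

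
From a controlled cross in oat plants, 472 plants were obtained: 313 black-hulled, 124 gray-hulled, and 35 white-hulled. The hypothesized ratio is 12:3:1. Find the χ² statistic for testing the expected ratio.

20.014

Total ratio parts = 16. Expected numbers out of 472:
  black-hulled: 472 × 12/16 = 354
  gray-hulled: 472 × 3/16 = 88.5
  white-hulled: 472 × 1/16 = 29.5
χ² = Σ (O − E)² / E
  black-hulled: (313 − 354)² / 354 = 4.7486
  gray-hulled: (124 − 88.5)² / 88.5 = 14.2401
  white-hulled: (35 − 29.5)² / 29.5 = 1.0254
χ² = 4.7486 + 14.2401 + 1.0254 = 20.0141 ≈ 20.014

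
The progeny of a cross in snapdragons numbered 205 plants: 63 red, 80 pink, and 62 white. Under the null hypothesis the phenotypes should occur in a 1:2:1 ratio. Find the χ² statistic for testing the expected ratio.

9.888

Under the 1:2:1 hypothesis (Σ ratio = 4, N = 205):
  red: 205 × 1/4 = 51.25
  pink: 205 × 2/4 = 102.5
  white: 205 × 1/4 = 51.25
χ² = Σ (O − E)² / E
  red: (63 − 51.25)² / 51.25 = 2.6939
  pink: (80 − 102.5)² / 102.5 = 4.9390
  white: (62 − 51.25)² / 51.25 = 2.2549
χ² = 2.6939 + 4.9390 + 2.2549 = 9.8878 ≈ 9.888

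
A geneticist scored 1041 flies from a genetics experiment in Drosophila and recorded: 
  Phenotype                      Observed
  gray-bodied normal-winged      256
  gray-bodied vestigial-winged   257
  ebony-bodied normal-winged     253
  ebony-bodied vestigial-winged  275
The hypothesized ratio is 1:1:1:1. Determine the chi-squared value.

Expected counts for N = 1041 under a 1:1:1:1 ratio (total parts = 4):
  gray-bodied normal-winged: 1041 × 1/4 = 260.25
  gray-bodied vestigial-winged: 1041 × 1/4 = 260.25
  ebony-bodied normal-winged: 1041 × 1/4 = 260.25
  ebony-bodied vestigial-winged: 1041 × 1/4 = 260.25
χ² = Σ (O − E)² / E
  gray-bodied normal-winged: (256 − 260.25)² / 260.25 = 0.0694
  gray-bodied vestigial-winged: (257 − 260.25)² / 260.25 = 0.0406
  ebony-bodied normal-winged: (253 − 260.25)² / 260.25 = 0.2020
  ebony-bodied vestigial-winged: (275 − 260.25)² / 260.25 = 0.8360
χ² = 0.0694 + 0.0406 + 0.2020 + 0.8360 = 1.148

1.148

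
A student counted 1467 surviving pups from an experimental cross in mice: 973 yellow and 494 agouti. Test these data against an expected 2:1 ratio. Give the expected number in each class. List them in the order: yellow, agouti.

978, 489

Under the 2:1 hypothesis (Σ ratio = 3, N = 1467):
  yellow: 1467 × 2/3 = 978
  agouti: 1467 × 1/3 = 489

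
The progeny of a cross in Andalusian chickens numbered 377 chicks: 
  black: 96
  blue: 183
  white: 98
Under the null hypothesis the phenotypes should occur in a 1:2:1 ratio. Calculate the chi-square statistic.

Under the 1:2:1 hypothesis (Σ ratio = 4, N = 377):
  black: 377 × 1/4 = 94.25
  blue: 377 × 2/4 = 188.5
  white: 377 × 1/4 = 94.25
χ² = Σ (O − E)² / E
  black: (96 − 94.25)² / 94.25 = 0.0325
  blue: (183 − 188.5)² / 188.5 = 0.1605
  white: (98 − 94.25)² / 94.25 = 0.1492
χ² = 0.0325 + 0.1605 + 0.1492 = 0.3422 ≈ 0.342

0.342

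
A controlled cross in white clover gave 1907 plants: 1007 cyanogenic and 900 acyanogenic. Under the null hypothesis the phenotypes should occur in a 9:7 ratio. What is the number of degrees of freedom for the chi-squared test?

1

A goodness-of-fit test with 2 phenotype classes has df = 2 − 1 = 1.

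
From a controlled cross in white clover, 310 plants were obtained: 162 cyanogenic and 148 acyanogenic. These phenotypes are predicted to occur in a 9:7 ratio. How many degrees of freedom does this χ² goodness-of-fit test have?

A goodness-of-fit test with 2 phenotype classes has df = 2 − 1 = 1.

1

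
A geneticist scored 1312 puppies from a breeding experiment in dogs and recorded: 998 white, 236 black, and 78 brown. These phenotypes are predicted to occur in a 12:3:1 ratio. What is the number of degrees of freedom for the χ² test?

A goodness-of-fit test with 3 phenotype classes has df = 3 − 1 = 2.

2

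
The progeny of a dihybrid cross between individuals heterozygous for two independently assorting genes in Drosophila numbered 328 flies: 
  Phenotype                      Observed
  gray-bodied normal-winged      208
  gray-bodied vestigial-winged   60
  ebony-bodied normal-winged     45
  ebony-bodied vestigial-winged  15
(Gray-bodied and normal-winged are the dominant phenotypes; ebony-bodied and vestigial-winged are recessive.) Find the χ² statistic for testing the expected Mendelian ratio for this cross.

8.932

A dihybrid F₂ with independent assortment and complete dominance at both loci gives a 9:3:3:1 phenotypic ratio.
Total ratio parts = 16. Expected numbers out of 328:
  gray-bodied normal-winged: 328 × 9/16 = 184.5
  gray-bodied vestigial-winged: 328 × 3/16 = 61.5
  ebony-bodied normal-winged: 328 × 3/16 = 61.5
  ebony-bodied vestigial-winged: 328 × 1/16 = 20.5
χ² = Σ (O − E)² / E
  gray-bodied normal-winged: (208 − 184.5)² / 184.5 = 2.9932
  gray-bodied vestigial-winged: (60 − 61.5)² / 61.5 = 0.0366
  ebony-bodied normal-winged: (45 − 61.5)² / 61.5 = 4.4268
  ebony-bodied vestigial-winged: (15 − 20.5)² / 20.5 = 1.4756
χ² = 2.9932 + 0.0366 + 4.4268 + 1.4756 = 8.9322 ≈ 8.932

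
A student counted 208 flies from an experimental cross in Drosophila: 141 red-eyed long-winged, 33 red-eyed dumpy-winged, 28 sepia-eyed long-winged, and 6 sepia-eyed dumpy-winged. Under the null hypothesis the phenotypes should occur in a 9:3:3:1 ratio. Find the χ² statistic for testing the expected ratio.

The 9:3:3:1 ratio has 16 parts, so with N = 208 the expected counts are:
  red-eyed long-winged: 208 × 9/16 = 117
  red-eyed dumpy-winged: 208 × 3/16 = 39
  sepia-eyed long-winged: 208 × 3/16 = 39
  sepia-eyed dumpy-winged: 208 × 1/16 = 13
χ² = Σ (O − E)² / E
  red-eyed long-winged: (141 − 117)² / 117 = 4.9231
  red-eyed dumpy-winged: (33 − 39)² / 39 = 0.9231
  sepia-eyed long-winged: (28 − 39)² / 39 = 3.1026
  sepia-eyed dumpy-winged: (6 − 13)² / 13 = 3.7692
χ² = 4.9231 + 0.9231 + 3.1026 + 3.7692 = 12.718

12.718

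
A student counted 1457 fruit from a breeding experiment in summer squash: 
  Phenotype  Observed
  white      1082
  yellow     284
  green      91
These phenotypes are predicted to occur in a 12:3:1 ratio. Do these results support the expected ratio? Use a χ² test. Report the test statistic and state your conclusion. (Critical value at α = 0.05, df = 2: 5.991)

0.534; consistent

The 12:3:1 ratio has 16 parts, so with N = 1457 the expected counts are:
  white: 1457 × 12/16 = 1092.75
  yellow: 1457 × 3/16 = 273.1875
  green: 1457 × 1/16 = 91.0625
χ² = Σ (O − E)² / E
  white: (1082 − 1092.75)² / 1092.75 = 0.1058
  yellow: (284 − 273.1875)² / 273.1875 = 0.4279
  green: (91 − 91.0625)² / 91.0625 = 0.0000
χ² = 0.1058 + 0.4279 + 0.0000 = 0.5337 ≈ 0.534
Degrees of freedom = 3 − 1 = 2; critical value at α = 0.05 is 5.991.
Since 0.534 < 5.991, we fail to reject the null hypothesis — the data are consistent with the 12:3:1 ratio.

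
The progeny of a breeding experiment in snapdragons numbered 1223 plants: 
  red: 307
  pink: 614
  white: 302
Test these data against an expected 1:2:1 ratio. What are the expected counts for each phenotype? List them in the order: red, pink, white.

305.75, 611.5, 305.75

The 1:2:1 ratio has 4 parts, so with N = 1223 the expected counts are:
  red: 1223 × 1/4 = 305.75
  pink: 1223 × 2/4 = 611.5
  white: 1223 × 1/4 = 305.75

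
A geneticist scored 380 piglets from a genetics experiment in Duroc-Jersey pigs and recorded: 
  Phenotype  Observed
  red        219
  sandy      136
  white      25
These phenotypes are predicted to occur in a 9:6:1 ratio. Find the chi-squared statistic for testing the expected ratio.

0.491

Expected counts for N = 380 under a 9:6:1 ratio (total parts = 16):
  red: 380 × 9/16 = 213.75
  sandy: 380 × 6/16 = 142.5
  white: 380 × 1/16 = 23.75
χ² = Σ (O − E)² / E
  red: (219 − 213.75)² / 213.75 = 0.1289
  sandy: (136 − 142.5)² / 142.5 = 0.2965
  white: (25 − 23.75)² / 23.75 = 0.0658
χ² = 0.1289 + 0.2965 + 0.0658 = 0.4912 ≈ 0.491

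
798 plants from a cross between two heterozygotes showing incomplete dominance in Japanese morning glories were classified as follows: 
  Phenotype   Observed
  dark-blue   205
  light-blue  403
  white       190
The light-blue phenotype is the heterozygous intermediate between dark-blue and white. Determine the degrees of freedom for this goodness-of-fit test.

2

With incomplete dominance, a heterozygote × heterozygote cross gives a 1:2:1 phenotypic ratio.
A goodness-of-fit test with 3 phenotype classes has df = 3 − 1 = 2.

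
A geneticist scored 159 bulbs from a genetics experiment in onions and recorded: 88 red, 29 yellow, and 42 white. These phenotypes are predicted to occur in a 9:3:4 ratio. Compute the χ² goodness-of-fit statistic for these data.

0.173

The 9:3:4 ratio has 16 parts, so with N = 159 the expected counts are:
  red: 159 × 9/16 = 89.4375
  yellow: 159 × 3/16 = 29.8125
  white: 159 × 4/16 = 39.75
χ² = Σ (O − E)² / E
  red: (88 − 89.4375)² / 89.4375 = 0.0231
  yellow: (29 − 29.8125)² / 29.8125 = 0.0221
  white: (42 − 39.75)² / 39.75 = 0.1274
χ² = 0.0231 + 0.0221 + 0.1274 = 0.1726 ≈ 0.173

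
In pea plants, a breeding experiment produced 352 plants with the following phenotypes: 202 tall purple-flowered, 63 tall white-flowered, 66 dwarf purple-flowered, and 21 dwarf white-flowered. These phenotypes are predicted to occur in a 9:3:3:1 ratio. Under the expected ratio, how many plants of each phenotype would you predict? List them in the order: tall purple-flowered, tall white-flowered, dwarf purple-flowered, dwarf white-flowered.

Under the 9:3:3:1 hypothesis (Σ ratio = 16, N = 352):
  tall purple-flowered: 352 × 9/16 = 198
  tall white-flowered: 352 × 3/16 = 66
  dwarf purple-flowered: 352 × 3/16 = 66
  dwarf white-flowered: 352 × 1/16 = 22

198, 66, 66, 22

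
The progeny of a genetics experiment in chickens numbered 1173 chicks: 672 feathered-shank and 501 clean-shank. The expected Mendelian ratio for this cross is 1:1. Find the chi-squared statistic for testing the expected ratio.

24.928

Expected counts for N = 1173 under a 1:1 ratio (total parts = 2):
  feathered-shank: 1173 × 1/2 = 586.5
  clean-shank: 1173 × 1/2 = 586.5
χ² = Σ (O − E)² / E
  feathered-shank: (672 − 586.5)² / 586.5 = 12.4642
  clean-shank: (501 − 586.5)² / 586.5 = 12.4642
χ² = 12.4642 + 12.4642 = 24.9284 ≈ 24.928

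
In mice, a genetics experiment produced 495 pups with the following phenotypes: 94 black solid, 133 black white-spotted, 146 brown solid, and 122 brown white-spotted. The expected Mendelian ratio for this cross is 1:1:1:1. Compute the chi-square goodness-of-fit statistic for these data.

11.869

Expected counts for N = 495 under a 1:1:1:1 ratio (total parts = 4):
  black solid: 495 × 1/4 = 123.75
  black white-spotted: 495 × 1/4 = 123.75
  brown solid: 495 × 1/4 = 123.75
  brown white-spotted: 495 × 1/4 = 123.75
χ² = Σ (O − E)² / E
  black solid: (94 − 123.75)² / 123.75 = 7.1520
  black white-spotted: (133 − 123.75)² / 123.75 = 0.6914
  brown solid: (146 − 123.75)² / 123.75 = 4.0005
  brown white-spotted: (122 − 123.75)² / 123.75 = 0.0247
χ² = 7.1520 + 0.6914 + 4.0005 + 0.0247 = 11.8686 ≈ 11.869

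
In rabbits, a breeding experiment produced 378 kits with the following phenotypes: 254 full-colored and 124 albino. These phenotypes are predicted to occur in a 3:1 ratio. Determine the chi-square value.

12.279

Total ratio parts = 4. Expected numbers out of 378:
  full-colored: 378 × 3/4 = 283.5
  albino: 378 × 1/4 = 94.5
χ² = Σ (O − E)² / E
  full-colored: (254 − 283.5)² / 283.5 = 3.0697
  albino: (124 − 94.5)² / 94.5 = 9.2090
χ² = 3.0697 + 9.2090 = 12.2787 ≈ 12.279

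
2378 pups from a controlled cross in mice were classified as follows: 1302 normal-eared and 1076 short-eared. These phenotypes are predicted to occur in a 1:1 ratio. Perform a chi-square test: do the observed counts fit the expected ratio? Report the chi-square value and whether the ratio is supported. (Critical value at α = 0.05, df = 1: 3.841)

21.479; not consistent

Expected counts for N = 2378 under a 1:1 ratio (total parts = 2):
  normal-eared: 2378 × 1/2 = 1189
  short-eared: 2378 × 1/2 = 1189
χ² = Σ (O − E)² / E
  normal-eared: (1302 − 1189)² / 1189 = 10.7393
  short-eared: (1076 − 1189)² / 1189 = 10.7393
χ² = 10.7393 + 10.7393 = 21.4786 ≈ 21.479
Degrees of freedom = 2 − 1 = 1; critical value at α = 0.05 is 3.841.
Since 21.479 > 3.841, we reject the null hypothesis — the data do not fit the 1:1 ratio.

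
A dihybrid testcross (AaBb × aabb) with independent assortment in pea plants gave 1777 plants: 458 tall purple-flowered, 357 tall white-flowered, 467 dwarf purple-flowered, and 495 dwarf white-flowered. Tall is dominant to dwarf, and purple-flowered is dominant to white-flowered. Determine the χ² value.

24.524

A dihybrid testcross with independent assortment gives a 1:1:1:1 ratio.
Total ratio parts = 4. Expected numbers out of 1777:
  tall purple-flowered: 1777 × 1/4 = 444.25
  tall white-flowered: 1777 × 1/4 = 444.25
  dwarf purple-flowered: 1777 × 1/4 = 444.25
  dwarf white-flowered: 1777 × 1/4 = 444.25
χ² = Σ (O − E)² / E
  tall purple-flowered: (458 − 444.25)² / 444.25 = 0.4256
  tall white-flowered: (357 − 444.25)² / 444.25 = 17.1358
  dwarf purple-flowered: (467 − 444.25)² / 444.25 = 1.1650
  dwarf white-flowered: (495 − 444.25)² / 444.25 = 5.7976
χ² = 0.4256 + 17.1358 + 1.1650 + 5.7976 = 24.524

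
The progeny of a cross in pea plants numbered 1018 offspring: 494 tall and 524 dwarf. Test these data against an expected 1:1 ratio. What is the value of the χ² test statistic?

The 1:1 ratio has 2 parts, so with N = 1018 the expected counts are:
  tall: 1018 × 1/2 = 509
  dwarf: 1018 × 1/2 = 509
χ² = Σ (O − E)² / E
  tall: (494 − 509)² / 509 = 0.4420
  dwarf: (524 − 509)² / 509 = 0.4420
χ² = 0.4420 + 0.4420 = 0.884

0.884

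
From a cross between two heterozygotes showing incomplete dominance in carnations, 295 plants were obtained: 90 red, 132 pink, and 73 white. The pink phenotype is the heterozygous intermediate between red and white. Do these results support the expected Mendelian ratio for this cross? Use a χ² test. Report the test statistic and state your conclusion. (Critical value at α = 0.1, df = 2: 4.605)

With incomplete dominance, a heterozygote × heterozygote cross gives a 1:2:1 phenotypic ratio.
Expected counts for N = 295 under a 1:2:1 ratio (total parts = 4):
  red: 295 × 1/4 = 73.75
  pink: 295 × 2/4 = 147.5
  white: 295 × 1/4 = 73.75
χ² = Σ (O − E)² / E
  red: (90 − 73.75)² / 73.75 = 3.5805
  pink: (132 − 147.5)² / 147.5 = 1.6288
  white: (73 − 73.75)² / 73.75 = 0.0076
χ² = 3.5805 + 1.6288 + 0.0076 = 5.2169 ≈ 5.217
Degrees of freedom = 3 − 1 = 2; critical value at α = 0.1 is 4.605.
Since 5.217 > 4.605, we reject the null hypothesis — the data do not fit the 1:2:1 ratio.

5.217; not consistent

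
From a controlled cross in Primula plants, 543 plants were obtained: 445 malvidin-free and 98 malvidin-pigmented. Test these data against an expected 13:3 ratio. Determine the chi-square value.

Total ratio parts = 16. Expected numbers out of 543:
  malvidin-free: 543 × 13/16 = 441.1875
  malvidin-pigmented: 543 × 3/16 = 101.8125
χ² = Σ (O − E)² / E
  malvidin-free: (445 − 441.1875)² / 441.1875 = 0.0329
  malvidin-pigmented: (98 − 101.8125)² / 101.8125 = 0.1428
χ² = 0.0329 + 0.1428 = 0.1757 ≈ 0.176

0.176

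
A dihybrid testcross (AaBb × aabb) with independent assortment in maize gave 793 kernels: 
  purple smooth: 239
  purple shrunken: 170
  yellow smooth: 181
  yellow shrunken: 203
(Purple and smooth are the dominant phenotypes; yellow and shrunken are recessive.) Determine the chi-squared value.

A dihybrid testcross with independent assortment gives a 1:1:1:1 ratio.
The 1:1:1:1 ratio has 4 parts, so with N = 793 the expected counts are:
  purple smooth: 793 × 1/4 = 198.25
  purple shrunken: 793 × 1/4 = 198.25
  yellow smooth: 793 × 1/4 = 198.25
  yellow shrunken: 793 × 1/4 = 198.25
χ² = Σ (O − E)² / E
  purple smooth: (239 − 198.25)² / 198.25 = 8.3761
  purple shrunken: (170 − 198.25)² / 198.25 = 4.0255
  yellow smooth: (181 − 198.25)² / 198.25 = 1.5009
  yellow shrunken: (203 − 198.25)² / 198.25 = 0.1138
χ² = 8.3761 + 4.0255 + 1.5009 + 0.1138 = 14.0163 ≈ 14.016

14.016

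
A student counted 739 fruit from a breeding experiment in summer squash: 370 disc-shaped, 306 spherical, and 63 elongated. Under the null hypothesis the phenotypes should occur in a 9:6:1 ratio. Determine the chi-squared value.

14.150

Under the 9:6:1 hypothesis (Σ ratio = 16, N = 739):
  disc-shaped: 739 × 9/16 = 415.6875
  spherical: 739 × 6/16 = 277.125
  elongated: 739 × 1/16 = 46.1875
χ² = Σ (O − E)² / E
  disc-shaped: (370 − 415.6875)² / 415.6875 = 5.0214
  spherical: (306 − 277.125)² / 277.125 = 3.0086
  elongated: (63 − 46.1875)² / 46.1875 = 6.1198
χ² = 5.0214 + 3.0086 + 6.1198 = 14.1498 ≈ 14.150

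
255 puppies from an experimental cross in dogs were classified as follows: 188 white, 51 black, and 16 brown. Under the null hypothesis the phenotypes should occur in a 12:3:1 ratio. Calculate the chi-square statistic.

0.268

Under the 12:3:1 hypothesis (Σ ratio = 16, N = 255):
  white: 255 × 12/16 = 191.25
  black: 255 × 3/16 = 47.8125
  brown: 255 × 1/16 = 15.9375
χ² = Σ (O − E)² / E
  white: (188 − 191.25)² / 191.25 = 0.0552
  black: (51 − 47.8125)² / 47.8125 = 0.2125
  brown: (16 − 15.9375)² / 15.9375 = 0.0002
χ² = 0.0552 + 0.2125 + 0.0002 = 0.2679 ≈ 0.268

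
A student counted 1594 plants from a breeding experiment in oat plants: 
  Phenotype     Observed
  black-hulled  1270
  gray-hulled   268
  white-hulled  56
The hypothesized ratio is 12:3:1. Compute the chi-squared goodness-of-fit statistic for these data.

Under the 12:3:1 hypothesis (Σ ratio = 16, N = 1594):
  black-hulled: 1594 × 12/16 = 1195.5
  gray-hulled: 1594 × 3/16 = 298.875
  white-hulled: 1594 × 1/16 = 99.625
χ² = Σ (O − E)² / E
  black-hulled: (1270 − 1195.5)² / 1195.5 = 4.6426
  gray-hulled: (268 − 298.875)² / 298.875 = 3.1895
  white-hulled: (56 − 99.625)² / 99.625 = 19.1030
χ² = 4.6426 + 3.1895 + 19.1030 = 26.9351 ≈ 26.935

26.935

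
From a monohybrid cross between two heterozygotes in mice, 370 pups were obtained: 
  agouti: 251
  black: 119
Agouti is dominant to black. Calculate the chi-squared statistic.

For a monohybrid cross between heterozygotes with complete dominance, the expected phenotypic ratio is 3:1.
Total ratio parts = 4. Expected numbers out of 370:
  agouti: 370 × 3/4 = 277.5
  black: 370 × 1/4 = 92.5
χ² = Σ (O − E)² / E
  agouti: (251 − 277.5)² / 277.5 = 2.5306
  black: (119 − 92.5)² / 92.5 = 7.5919
χ² = 2.5306 + 7.5919 = 10.1225 ≈ 10.123

10.123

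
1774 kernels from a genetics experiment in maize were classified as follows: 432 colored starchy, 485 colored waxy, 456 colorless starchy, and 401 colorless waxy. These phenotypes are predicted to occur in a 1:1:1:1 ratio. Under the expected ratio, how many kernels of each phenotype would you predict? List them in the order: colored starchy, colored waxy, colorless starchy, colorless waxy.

443.5, 443.5, 443.5, 443.5

Expected counts for N = 1774 under a 1:1:1:1 ratio (total parts = 4):
  colored starchy: 1774 × 1/4 = 443.5
  colored waxy: 1774 × 1/4 = 443.5
  colorless starchy: 1774 × 1/4 = 443.5
  colorless waxy: 1774 × 1/4 = 443.5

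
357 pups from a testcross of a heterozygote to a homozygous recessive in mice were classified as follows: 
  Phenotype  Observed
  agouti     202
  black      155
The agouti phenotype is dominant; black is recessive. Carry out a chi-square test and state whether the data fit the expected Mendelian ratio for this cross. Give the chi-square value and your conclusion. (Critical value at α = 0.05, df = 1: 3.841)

A testcross of a heterozygote (Aa × aa) gives a 1:1 phenotypic ratio.
Under the 1:1 hypothesis (Σ ratio = 2, N = 357):
  agouti: 357 × 1/2 = 178.5
  black: 357 × 1/2 = 178.5
χ² = Σ (O − E)² / E
  agouti: (202 − 178.5)² / 178.5 = 3.0938
  black: (155 − 178.5)² / 178.5 = 3.0938
χ² = 3.0938 + 3.0938 = 6.1876 ≈ 6.188
Degrees of freedom = 2 − 1 = 1; critical value at α = 0.05 is 3.841.
Since 6.188 > 3.841, we reject the null hypothesis — the data do not fit the 1:1 ratio.

6.188; not consistent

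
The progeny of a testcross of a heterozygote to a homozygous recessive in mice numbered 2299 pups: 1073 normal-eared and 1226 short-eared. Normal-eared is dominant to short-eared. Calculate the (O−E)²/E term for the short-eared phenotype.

A testcross of a heterozygote (Aa × aa) gives a 1:1 phenotypic ratio.
The 1:1 ratio has 2 parts, so with N = 2299 the expected counts are:
  normal-eared: 2299 × 1/2 = 1149.5
  short-eared: 2299 × 1/2 = 1149.5
Contribution of short-eared: (1226 − 1149.5)² / 1149.5 = 5.0911

5.091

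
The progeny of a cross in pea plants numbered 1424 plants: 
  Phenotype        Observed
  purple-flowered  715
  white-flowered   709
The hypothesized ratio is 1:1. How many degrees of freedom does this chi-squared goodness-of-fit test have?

A goodness-of-fit test with 2 phenotype classes has df = 2 − 1 = 1.

1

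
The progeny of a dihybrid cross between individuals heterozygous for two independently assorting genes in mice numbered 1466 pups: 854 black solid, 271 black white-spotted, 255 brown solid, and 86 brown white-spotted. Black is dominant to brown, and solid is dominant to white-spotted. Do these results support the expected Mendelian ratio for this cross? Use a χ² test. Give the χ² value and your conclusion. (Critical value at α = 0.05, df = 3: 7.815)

2.883; consistent

A dihybrid F₂ with independent assortment and complete dominance at both loci gives a 9:3:3:1 phenotypic ratio.
The 9:3:3:1 ratio has 16 parts, so with N = 1466 the expected counts are:
  black solid: 1466 × 9/16 = 824.625
  black white-spotted: 1466 × 3/16 = 274.875
  brown solid: 1466 × 3/16 = 274.875
  brown white-spotted: 1466 × 1/16 = 91.625
χ² = Σ (O − E)² / E
  black solid: (854 − 824.625)² / 824.625 = 1.0464
  black white-spotted: (271 − 274.875)² / 274.875 = 0.0546
  brown solid: (255 − 274.875)² / 274.875 = 1.4371
  brown white-spotted: (86 − 91.625)² / 91.625 = 0.3453
χ² = 1.0464 + 0.0546 + 1.4371 + 0.3453 = 2.8834 ≈ 2.883
Degrees of freedom = 4 − 1 = 3; critical value at α = 0.05 is 7.815.
Since 2.883 < 7.815, we fail to reject the null hypothesis — the data are consistent with the 9:3:3:1 ratio.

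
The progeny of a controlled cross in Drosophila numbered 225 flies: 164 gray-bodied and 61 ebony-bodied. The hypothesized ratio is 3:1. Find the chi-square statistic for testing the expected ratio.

The 3:1 ratio has 4 parts, so with N = 225 the expected counts are:
  gray-bodied: 225 × 3/4 = 168.75
  ebony-bodied: 225 × 1/4 = 56.25
χ² = Σ (O − E)² / E
  gray-bodied: (164 − 168.75)² / 168.75 = 0.1337
  ebony-bodied: (61 − 56.25)² / 56.25 = 0.4011
χ² = 0.1337 + 0.4011 = 0.5348 ≈ 0.535

0.535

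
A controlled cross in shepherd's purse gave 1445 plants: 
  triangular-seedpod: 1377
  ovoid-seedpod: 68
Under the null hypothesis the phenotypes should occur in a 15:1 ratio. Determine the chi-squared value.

5.880

Expected counts for N = 1445 under a 15:1 ratio (total parts = 16):
  triangular-seedpod: 1445 × 15/16 = 1354.6875
  ovoid-seedpod: 1445 × 1/16 = 90.3125
χ² = Σ (O − E)² / E
  triangular-seedpod: (1377 − 1354.6875)² / 1354.6875 = 0.3675
  ovoid-seedpod: (68 − 90.3125)² / 90.3125 = 5.5125
χ² = 0.3675 + 5.5125 = 5.880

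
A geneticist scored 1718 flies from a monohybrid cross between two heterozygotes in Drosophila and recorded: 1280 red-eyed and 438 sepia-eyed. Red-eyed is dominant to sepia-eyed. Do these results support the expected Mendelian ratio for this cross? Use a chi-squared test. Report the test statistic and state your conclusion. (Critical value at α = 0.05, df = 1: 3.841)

0.224; consistent

For a monohybrid cross between heterozygotes with complete dominance, the expected phenotypic ratio is 3:1.
Total ratio parts = 4. Expected numbers out of 1718:
  red-eyed: 1718 × 3/4 = 1288.5
  sepia-eyed: 1718 × 1/4 = 429.5
χ² = Σ (O − E)² / E
  red-eyed: (1280 − 1288.5)² / 1288.5 = 0.0561
  sepia-eyed: (438 − 429.5)² / 429.5 = 0.1682
χ² = 0.0561 + 0.1682 = 0.2243 ≈ 0.224
Degrees of freedom = 2 − 1 = 1; critical value at α = 0.05 is 3.841.
Since 0.224 < 3.841, we fail to reject the null hypothesis — the data are consistent with the 3:1 ratio.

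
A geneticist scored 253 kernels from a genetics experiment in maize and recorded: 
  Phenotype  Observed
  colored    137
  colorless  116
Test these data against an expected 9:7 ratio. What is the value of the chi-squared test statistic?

0.453

Expected counts for N = 253 under a 9:7 ratio (total parts = 16):
  colored: 253 × 9/16 = 142.3125
  colorless: 253 × 7/16 = 110.6875
χ² = Σ (O − E)² / E
  colored: (137 − 142.3125)² / 142.3125 = 0.1983
  colorless: (116 − 110.6875)² / 110.6875 = 0.2550
χ² = 0.1983 + 0.2550 = 0.4533 ≈ 0.453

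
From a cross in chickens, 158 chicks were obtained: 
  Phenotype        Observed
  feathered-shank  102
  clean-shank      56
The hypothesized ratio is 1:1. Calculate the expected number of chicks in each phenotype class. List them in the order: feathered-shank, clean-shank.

79, 79

Under the 1:1 hypothesis (Σ ratio = 2, N = 158):
  feathered-shank: 158 × 1/2 = 79
  clean-shank: 158 × 1/2 = 79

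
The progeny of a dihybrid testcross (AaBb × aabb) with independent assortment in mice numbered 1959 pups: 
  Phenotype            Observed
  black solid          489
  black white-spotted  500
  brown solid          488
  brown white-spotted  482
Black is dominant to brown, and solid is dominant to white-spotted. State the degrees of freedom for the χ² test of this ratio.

3

A dihybrid testcross with independent assortment gives a 1:1:1:1 ratio.
A goodness-of-fit test with 4 phenotype classes has df = 4 − 1 = 3.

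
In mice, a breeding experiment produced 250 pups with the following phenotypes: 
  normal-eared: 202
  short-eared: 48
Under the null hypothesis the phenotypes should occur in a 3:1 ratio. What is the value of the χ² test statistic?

Under the 3:1 hypothesis (Σ ratio = 4, N = 250):
  normal-eared: 250 × 3/4 = 187.5
  short-eared: 250 × 1/4 = 62.5
χ² = Σ (O − E)² / E
  normal-eared: (202 − 187.5)² / 187.5 = 1.1213
  short-eared: (48 − 62.5)² / 62.5 = 3.3640
χ² = 1.1213 + 3.3640 = 4.4853 ≈ 4.485

4.485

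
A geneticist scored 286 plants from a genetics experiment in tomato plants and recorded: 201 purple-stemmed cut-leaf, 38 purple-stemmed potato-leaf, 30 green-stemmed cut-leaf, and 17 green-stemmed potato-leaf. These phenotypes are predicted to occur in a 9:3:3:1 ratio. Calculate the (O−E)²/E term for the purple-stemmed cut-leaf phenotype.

10.008

Under the 9:3:3:1 hypothesis (Σ ratio = 16, N = 286):
  purple-stemmed cut-leaf: 286 × 9/16 = 160.875
  purple-stemmed potato-leaf: 286 × 3/16 = 53.625
  green-stemmed cut-leaf: 286 × 3/16 = 53.625
  green-stemmed potato-leaf: 286 × 1/16 = 17.875
Contribution of purple-stemmed cut-leaf: (201 − 160.875)² / 160.875 = 10.0079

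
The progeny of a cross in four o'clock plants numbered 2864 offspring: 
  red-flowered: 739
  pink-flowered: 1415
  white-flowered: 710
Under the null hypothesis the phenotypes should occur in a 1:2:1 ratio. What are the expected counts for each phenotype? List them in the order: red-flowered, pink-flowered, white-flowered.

716, 1432, 716

Total ratio parts = 4. Expected numbers out of 2864:
  red-flowered: 2864 × 1/4 = 716
  pink-flowered: 2864 × 2/4 = 1432
  white-flowered: 2864 × 1/4 = 716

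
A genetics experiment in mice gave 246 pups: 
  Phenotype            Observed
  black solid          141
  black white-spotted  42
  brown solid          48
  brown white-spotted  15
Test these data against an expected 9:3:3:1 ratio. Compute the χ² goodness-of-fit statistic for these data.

Expected counts for N = 246 under a 9:3:3:1 ratio (total parts = 16):
  black solid: 246 × 9/16 = 138.375
  black white-spotted: 246 × 3/16 = 46.125
  brown solid: 246 × 3/16 = 46.125
  brown white-spotted: 246 × 1/16 = 15.375
χ² = Σ (O − E)² / E
  black solid: (141 − 138.375)² / 138.375 = 0.0498
  black white-spotted: (42 − 46.125)² / 46.125 = 0.3689
  brown solid: (48 − 46.125)² / 46.125 = 0.0762
  brown white-spotted: (15 − 15.375)² / 15.375 = 0.0091
χ² = 0.0498 + 0.3689 + 0.0762 + 0.0091 = 0.504

0.504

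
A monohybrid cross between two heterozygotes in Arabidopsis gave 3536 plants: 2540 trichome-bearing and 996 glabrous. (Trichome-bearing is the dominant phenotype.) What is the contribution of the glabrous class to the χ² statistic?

For a monohybrid cross between heterozygotes with complete dominance, the expected phenotypic ratio is 3:1.
Total ratio parts = 4. Expected numbers out of 3536:
  trichome-bearing: 3536 × 3/4 = 2652
  glabrous: 3536 × 1/4 = 884
Contribution of glabrous: (996 − 884)² / 884 = 14.1900

14.190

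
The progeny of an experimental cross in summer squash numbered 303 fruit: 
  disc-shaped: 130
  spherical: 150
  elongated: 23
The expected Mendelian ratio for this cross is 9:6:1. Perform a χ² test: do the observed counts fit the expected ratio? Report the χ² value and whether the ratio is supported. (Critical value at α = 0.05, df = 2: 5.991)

The 9:6:1 ratio has 16 parts, so with N = 303 the expected counts are:
  disc-shaped: 303 × 9/16 = 170.4375
  spherical: 303 × 6/16 = 113.625
  elongated: 303 × 1/16 = 18.9375
χ² = Σ (O − E)² / E
  disc-shaped: (130 − 170.4375)² / 170.4375 = 9.5941
  spherical: (150 − 113.625)² / 113.625 = 11.6448
  elongated: (23 − 18.9375)² / 18.9375 = 0.8715
χ² = 9.5941 + 11.6448 + 0.8715 = 22.1104 ≈ 22.110
Degrees of freedom = 3 − 1 = 2; critical value at α = 0.05 is 5.991.
Since 22.110 > 5.991, we reject the null hypothesis — the data do not fit the 9:6:1 ratio.

22.110; not consistent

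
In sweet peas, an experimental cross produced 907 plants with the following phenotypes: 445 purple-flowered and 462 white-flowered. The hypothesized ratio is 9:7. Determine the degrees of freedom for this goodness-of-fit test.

A goodness-of-fit test with 2 phenotype classes has df = 2 − 1 = 1.

1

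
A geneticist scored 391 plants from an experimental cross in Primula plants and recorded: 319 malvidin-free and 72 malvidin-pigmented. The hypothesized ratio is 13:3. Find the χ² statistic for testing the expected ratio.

Expected counts for N = 391 under a 13:3 ratio (total parts = 16):
  malvidin-free: 391 × 13/16 = 317.6875
  malvidin-pigmented: 391 × 3/16 = 73.3125
χ² = Σ (O − E)² / E
  malvidin-free: (319 − 317.6875)² / 317.6875 = 0.0054
  malvidin-pigmented: (72 − 73.3125)² / 73.3125 = 0.0235
χ² = 0.0054 + 0.0235 = 0.0289 ≈ 0.029

0.029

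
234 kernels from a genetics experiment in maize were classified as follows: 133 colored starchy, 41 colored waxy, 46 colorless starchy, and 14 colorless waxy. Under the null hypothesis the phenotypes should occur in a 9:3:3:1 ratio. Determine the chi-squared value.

Expected counts for N = 234 under a 9:3:3:1 ratio (total parts = 16):
  colored starchy: 234 × 9/16 = 131.625
  colored waxy: 234 × 3/16 = 43.875
  colorless starchy: 234 × 3/16 = 43.875
  colorless waxy: 234 × 1/16 = 14.625
χ² = Σ (O − E)² / E
  colored starchy: (133 − 131.625)² / 131.625 = 0.0144
  colored waxy: (41 − 43.875)² / 43.875 = 0.1884
  colorless starchy: (46 − 43.875)² / 43.875 = 0.1029
  colorless waxy: (14 − 14.625)² / 14.625 = 0.0267
χ² = 0.0144 + 0.1884 + 0.1029 + 0.0267 = 0.3324 ≈ 0.332

0.332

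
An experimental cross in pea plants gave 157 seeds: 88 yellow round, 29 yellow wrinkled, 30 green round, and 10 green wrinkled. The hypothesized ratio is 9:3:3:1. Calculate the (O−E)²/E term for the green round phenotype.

0.011

Under the 9:3:3:1 hypothesis (Σ ratio = 16, N = 157):
  yellow round: 157 × 9/16 = 88.3125
  yellow wrinkled: 157 × 3/16 = 29.4375
  green round: 157 × 3/16 = 29.4375
  green wrinkled: 157 × 1/16 = 9.8125
Contribution of green round: (30 − 29.4375)² / 29.4375 = 0.0107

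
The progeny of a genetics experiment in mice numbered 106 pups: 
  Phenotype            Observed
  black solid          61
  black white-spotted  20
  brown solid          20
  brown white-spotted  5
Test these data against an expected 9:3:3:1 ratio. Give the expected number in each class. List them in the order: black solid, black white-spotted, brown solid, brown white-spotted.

59.625, 19.875, 19.875, 6.625

Under the 9:3:3:1 hypothesis (Σ ratio = 16, N = 106):
  black solid: 106 × 9/16 = 59.625
  black white-spotted: 106 × 3/16 = 19.875
  brown solid: 106 × 3/16 = 19.875
  brown white-spotted: 106 × 1/16 = 6.625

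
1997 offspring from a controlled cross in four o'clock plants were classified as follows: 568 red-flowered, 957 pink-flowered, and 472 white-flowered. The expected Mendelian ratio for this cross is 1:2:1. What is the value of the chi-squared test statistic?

Under the 1:2:1 hypothesis (Σ ratio = 4, N = 1997):
  red-flowered: 1997 × 1/4 = 499.25
  pink-flowered: 1997 × 2/4 = 998.5
  white-flowered: 1997 × 1/4 = 499.25
χ² = Σ (O − E)² / E
  red-flowered: (568 − 499.25)² / 499.25 = 9.4673
  pink-flowered: (957 − 998.5)² / 998.5 = 1.7248
  white-flowered: (472 − 499.25)² / 499.25 = 1.4874
χ² = 9.4673 + 1.7248 + 1.4874 = 12.6795 ≈ 12.680

12.680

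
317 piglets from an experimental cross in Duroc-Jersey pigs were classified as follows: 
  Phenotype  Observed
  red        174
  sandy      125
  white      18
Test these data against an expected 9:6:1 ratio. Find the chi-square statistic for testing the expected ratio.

The 9:6:1 ratio has 16 parts, so with N = 317 the expected counts are:
  red: 317 × 9/16 = 178.3125
  sandy: 317 × 6/16 = 118.875
  white: 317 × 1/16 = 19.8125
χ² = Σ (O − E)² / E
  red: (174 − 178.3125)² / 178.3125 = 0.1043
  sandy: (125 − 118.875)² / 118.875 = 0.3156
  white: (18 − 19.8125)² / 19.8125 = 0.1658
χ² = 0.1043 + 0.3156 + 0.1658 = 0.5857 ≈ 0.586

0.586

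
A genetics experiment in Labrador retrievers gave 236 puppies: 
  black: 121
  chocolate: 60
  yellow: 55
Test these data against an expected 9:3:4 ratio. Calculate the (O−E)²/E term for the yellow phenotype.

Under the 9:3:4 hypothesis (Σ ratio = 16, N = 236):
  black: 236 × 9/16 = 132.75
  chocolate: 236 × 3/16 = 44.25
  yellow: 236 × 4/16 = 59
Contribution of yellow: (55 − 59)² / 59 = 0.2712

0.271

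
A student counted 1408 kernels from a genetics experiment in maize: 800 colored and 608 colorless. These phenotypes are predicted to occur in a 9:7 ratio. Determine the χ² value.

The 9:7 ratio has 16 parts, so with N = 1408 the expected counts are:
  colored: 1408 × 9/16 = 792
  colorless: 1408 × 7/16 = 616
χ² = Σ (O − E)² / E
  colored: (800 − 792)² / 792 = 0.0808
  colorless: (608 − 616)² / 616 = 0.1039
χ² = 0.0808 + 0.1039 = 0.1847 ≈ 0.185

0.185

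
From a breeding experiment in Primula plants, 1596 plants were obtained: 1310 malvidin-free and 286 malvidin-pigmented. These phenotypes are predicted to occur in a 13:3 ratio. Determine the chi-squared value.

0.722

The 13:3 ratio has 16 parts, so with N = 1596 the expected counts are:
  malvidin-free: 1596 × 13/16 = 1296.75
  malvidin-pigmented: 1596 × 3/16 = 299.25
χ² = Σ (O − E)² / E
  malvidin-free: (1310 − 1296.75)² / 1296.75 = 0.1354
  malvidin-pigmented: (286 − 299.25)² / 299.25 = 0.5867
χ² = 0.1354 + 0.5867 = 0.7221 ≈ 0.722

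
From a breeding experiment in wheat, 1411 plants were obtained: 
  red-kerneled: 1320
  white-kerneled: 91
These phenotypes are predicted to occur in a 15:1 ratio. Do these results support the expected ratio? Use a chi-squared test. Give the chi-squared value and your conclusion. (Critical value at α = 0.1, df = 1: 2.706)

Expected counts for N = 1411 under a 15:1 ratio (total parts = 16):
  red-kerneled: 1411 × 15/16 = 1322.8125
  white-kerneled: 1411 × 1/16 = 88.1875
χ² = Σ (O − E)² / E
  red-kerneled: (1320 − 1322.8125)² / 1322.8125 = 0.0060
  white-kerneled: (91 − 88.1875)² / 88.1875 = 0.0897
χ² = 0.0060 + 0.0897 = 0.0957 ≈ 0.096
Degrees of freedom = 2 − 1 = 1; critical value at α = 0.1 is 2.706.
Since 0.096 < 2.706, we fail to reject the null hypothesis — the data are consistent with the 15:1 ratio.

0.096; consistent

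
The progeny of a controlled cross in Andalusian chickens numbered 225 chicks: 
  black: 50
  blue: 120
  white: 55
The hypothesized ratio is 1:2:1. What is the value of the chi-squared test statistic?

The 1:2:1 ratio has 4 parts, so with N = 225 the expected counts are:
  black: 225 × 1/4 = 56.25
  blue: 225 × 2/4 = 112.5
  white: 225 × 1/4 = 56.25
χ² = Σ (O − E)² / E
  black: (50 − 56.25)² / 56.25 = 0.6944
  blue: (120 − 112.5)² / 112.5 = 0.5000
  white: (55 − 56.25)² / 56.25 = 0.0278
χ² = 0.6944 + 0.5000 + 0.0278 = 1.2222 ≈ 1.222

1.222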